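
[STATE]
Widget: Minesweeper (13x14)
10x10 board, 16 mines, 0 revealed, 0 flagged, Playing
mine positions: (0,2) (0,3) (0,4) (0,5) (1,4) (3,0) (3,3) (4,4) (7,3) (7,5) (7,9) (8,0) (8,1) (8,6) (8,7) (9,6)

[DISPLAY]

■■■■■■■■■■   
■■■■■■■■■■   
■■■■■■■■■■   
■■■■■■■■■■   
■■■■■■■■■■   
■■■■■■■■■■   
■■■■■■■■■■   
■■■■■■■■■■   
■■■■■■■■■■   
■■■■■■■■■■   
             
             
             
             


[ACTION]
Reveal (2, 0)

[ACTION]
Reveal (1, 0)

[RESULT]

 1■■■■■■■■   
 1■■■■■■■■   
11■■■■■■■■   
■■■■■■■■■■   
■■■■■■■■■■   
■■■■■■■■■■   
■■■■■■■■■■   
■■■■■■■■■■   
■■■■■■■■■■   
■■■■■■■■■■   
             
             
             
             


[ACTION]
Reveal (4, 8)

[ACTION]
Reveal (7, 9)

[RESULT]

 1✹✹✹✹1      
 1■■✹31      
11■■■1       
✹■■✹■1       
■■■■✹1       
■■■■■1       
■■■■■11 11   
■■■✹■✹322✹   
✹✹■■■■✹✹■■   
■■■■■■✹■■■   
             
             
             
             


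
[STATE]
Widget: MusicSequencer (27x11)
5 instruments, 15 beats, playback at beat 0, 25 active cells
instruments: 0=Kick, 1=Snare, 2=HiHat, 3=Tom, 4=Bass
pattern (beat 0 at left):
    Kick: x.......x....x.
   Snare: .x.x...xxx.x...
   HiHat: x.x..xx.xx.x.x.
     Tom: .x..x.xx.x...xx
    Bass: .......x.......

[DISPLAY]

      ▼12345678901234      
  Kick█·······█····█·      
 Snare·█·█···███·█···      
 HiHat█·█··██·██·█·█·      
   Tom·█··█·██·█···██      
  Bass·······█·······      
                           
                           
                           
                           
                           


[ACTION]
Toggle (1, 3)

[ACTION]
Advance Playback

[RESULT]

      0▼2345678901234      
  Kick█·······█····█·      
 Snare·█·····███·█···      
 HiHat█·█··██·██·█·█·      
   Tom·█··█·██·█···██      
  Bass·······█·······      
                           
                           
                           
                           
                           


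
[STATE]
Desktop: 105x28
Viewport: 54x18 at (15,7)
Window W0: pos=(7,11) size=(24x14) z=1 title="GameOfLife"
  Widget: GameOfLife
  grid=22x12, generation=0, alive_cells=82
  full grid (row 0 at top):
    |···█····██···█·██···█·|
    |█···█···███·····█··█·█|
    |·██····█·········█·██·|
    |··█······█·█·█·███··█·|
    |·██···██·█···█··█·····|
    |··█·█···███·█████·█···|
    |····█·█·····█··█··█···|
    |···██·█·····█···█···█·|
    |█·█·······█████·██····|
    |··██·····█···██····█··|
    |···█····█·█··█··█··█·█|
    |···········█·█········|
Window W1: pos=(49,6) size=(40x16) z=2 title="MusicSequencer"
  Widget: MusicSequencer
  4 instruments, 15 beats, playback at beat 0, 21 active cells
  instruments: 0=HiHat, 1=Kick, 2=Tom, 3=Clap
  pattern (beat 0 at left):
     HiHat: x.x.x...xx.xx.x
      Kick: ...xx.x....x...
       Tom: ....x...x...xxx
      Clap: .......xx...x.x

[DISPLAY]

                                  ┃ MusicSequencer    
                                  ┠───────────────────
                                  ┃      ▼123456789012
                                  ┃ HiHat█·█·█···██·██
━━━━━━━━━━━━━━━┓                  ┃  Kick···██·█····█·
Life           ┃                  ┃   Tom····█···█···█
───────────────┨                  ┃  Clap·······██···█
               ┃                  ┃                   
·███·····█··█·█┃                  ┃                   
█·········█·██·┃                  ┃                   
··█·█·█·███··█·┃                  ┃                   
█·█···█··█·····┃                  ┃                   
·███·█████·█···┃                  ┃                   
·····█··█··█···┃                  ┃                   
·····█···█···█·┃                  ┗━━━━━━━━━━━━━━━━━━━
···█████·██····┃                                      
··█···██····█··┃                                      
━━━━━━━━━━━━━━━┛                                      


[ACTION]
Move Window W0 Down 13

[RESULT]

                                  ┃ MusicSequencer    
                                  ┠───────────────────
                                  ┃      ▼123456789012
                                  ┃ HiHat█·█·█···██·██
                                  ┃  Kick···██·█····█·
                                  ┃   Tom····█···█···█
                                  ┃  Clap·······██···█
━━━━━━━━━━━━━━━┓                  ┃                   
Life           ┃                  ┃                   
───────────────┨                  ┃                   
               ┃                  ┃                   
·███·····█··█·█┃                  ┃                   
█·········█·██·┃                  ┃                   
··█·█·█·███··█·┃                  ┃                   
█·█···█··█·····┃                  ┗━━━━━━━━━━━━━━━━━━━
·███·█████·█···┃                                      
·····█··█··█···┃                                      
·····█···█···█·┃                                      


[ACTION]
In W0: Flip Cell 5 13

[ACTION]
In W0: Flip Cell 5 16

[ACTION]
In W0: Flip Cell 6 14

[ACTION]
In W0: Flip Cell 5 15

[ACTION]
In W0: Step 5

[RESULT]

                                  ┃ MusicSequencer    
                                  ┠───────────────────
                                  ┃      ▼123456789012
                                  ┃ HiHat█·█·█···██·██
                                  ┃  Kick···██·█····█·
                                  ┃   Tom····█···█···█
                                  ┃  Clap·······██···█
━━━━━━━━━━━━━━━┓                  ┃                   
Life           ┃                  ┃                   
───────────────┨                  ┃                   
               ┃                  ┃                   
█··██····██··██┃                  ┃                   
█··█·██·███··██┃                  ┃                   
···█████·······┃                  ┃                   
██··█····█·█···┃                  ┗━━━━━━━━━━━━━━━━━━━
·███·█···█·███·┃                                      
·██·····██···█·┃                                      
███··········█·┃                                      


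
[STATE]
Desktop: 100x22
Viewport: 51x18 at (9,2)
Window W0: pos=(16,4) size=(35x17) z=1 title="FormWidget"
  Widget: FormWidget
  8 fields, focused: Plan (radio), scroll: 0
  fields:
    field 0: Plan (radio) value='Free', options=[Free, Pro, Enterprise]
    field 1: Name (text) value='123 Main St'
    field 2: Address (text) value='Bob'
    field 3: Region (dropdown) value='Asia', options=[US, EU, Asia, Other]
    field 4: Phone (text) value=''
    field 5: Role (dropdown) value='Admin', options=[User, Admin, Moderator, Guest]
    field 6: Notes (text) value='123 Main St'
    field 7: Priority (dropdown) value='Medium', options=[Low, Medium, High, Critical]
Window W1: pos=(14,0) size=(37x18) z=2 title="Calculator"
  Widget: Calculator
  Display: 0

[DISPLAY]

     ┠───────────────────────────────────┨         
     ┃                                  0┃         
     ┃┌───┬───┬───┬───┐                  ┃         
     ┃│ 7 │ 8 │ 9 │ ÷ │                  ┃         
     ┃├───┼───┼───┼───┤                  ┃         
     ┃│ 4 │ 5 │ 6 │ × │                  ┃         
     ┃├───┼───┼───┼───┤                  ┃         
     ┃│ 1 │ 2 │ 3 │ - │                  ┃         
     ┃├───┼───┼───┼───┤                  ┃         
     ┃│ 0 │ . │ = │ + │                  ┃         
     ┃├───┼───┼───┼───┤                  ┃         
     ┃│ C │ MC│ MR│ M+│                  ┃         
     ┃└───┴───┴───┴───┘                  ┃         
     ┃                                   ┃         
     ┃                                   ┃         
     ┗━━━━━━━━━━━━━━━━━━━━━━━━━━━━━━━━━━━┛         
       ┃                                 ┃         
       ┃                                 ┃         


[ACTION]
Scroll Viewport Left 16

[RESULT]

              ┠───────────────────────────────────┨
              ┃                                  0┃
              ┃┌───┬───┬───┬───┐                  ┃
              ┃│ 7 │ 8 │ 9 │ ÷ │                  ┃
              ┃├───┼───┼───┼───┤                  ┃
              ┃│ 4 │ 5 │ 6 │ × │                  ┃
              ┃├───┼───┼───┼───┤                  ┃
              ┃│ 1 │ 2 │ 3 │ - │                  ┃
              ┃├───┼───┼───┼───┤                  ┃
              ┃│ 0 │ . │ = │ + │                  ┃
              ┃├───┼───┼───┼───┤                  ┃
              ┃│ C │ MC│ MR│ M+│                  ┃
              ┃└───┴───┴───┴───┘                  ┃
              ┃                                   ┃
              ┃                                   ┃
              ┗━━━━━━━━━━━━━━━━━━━━━━━━━━━━━━━━━━━┛
                ┃                                 ┃
                ┃                                 ┃


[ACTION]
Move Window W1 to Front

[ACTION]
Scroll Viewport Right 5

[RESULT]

         ┠───────────────────────────────────┨     
         ┃                                  0┃     
         ┃┌───┬───┬───┬───┐                  ┃     
         ┃│ 7 │ 8 │ 9 │ ÷ │                  ┃     
         ┃├───┼───┼───┼───┤                  ┃     
         ┃│ 4 │ 5 │ 6 │ × │                  ┃     
         ┃├───┼───┼───┼───┤                  ┃     
         ┃│ 1 │ 2 │ 3 │ - │                  ┃     
         ┃├───┼───┼───┼───┤                  ┃     
         ┃│ 0 │ . │ = │ + │                  ┃     
         ┃├───┼───┼───┼───┤                  ┃     
         ┃│ C │ MC│ MR│ M+│                  ┃     
         ┃└───┴───┴───┴───┘                  ┃     
         ┃                                   ┃     
         ┃                                   ┃     
         ┗━━━━━━━━━━━━━━━━━━━━━━━━━━━━━━━━━━━┛     
           ┃                                 ┃     
           ┃                                 ┃     


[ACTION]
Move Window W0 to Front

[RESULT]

         ┠───────────────────────────────────┨     
         ┃                                  0┃     
         ┃┌┏━━━━━━━━━━━━━━━━━━━━━━━━━━━━━━━━━┓     
         ┃│┃ FormWidget                      ┃     
         ┃├┠─────────────────────────────────┨     
         ┃│┃> Plan:       (●) Free  ( ) Pro  ┃     
         ┃├┃  Name:       [123 Main St      ]┃     
         ┃│┃  Address:    [Bob              ]┃     
         ┃├┃  Region:     [Asia            ▼]┃     
         ┃│┃  Phone:      [                 ]┃     
         ┃├┃  Role:       [Admin           ▼]┃     
         ┃│┃  Notes:      [123 Main St      ]┃     
         ┃└┃  Priority:   [Medium          ▼]┃     
         ┃ ┃                                 ┃     
         ┃ ┃                                 ┃     
         ┗━┃                                 ┃     
           ┃                                 ┃     
           ┃                                 ┃     


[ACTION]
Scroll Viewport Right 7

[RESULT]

  ┠───────────────────────────────────┨            
  ┃                                  0┃            
  ┃┌┏━━━━━━━━━━━━━━━━━━━━━━━━━━━━━━━━━┓            
  ┃│┃ FormWidget                      ┃            
  ┃├┠─────────────────────────────────┨            
  ┃│┃> Plan:       (●) Free  ( ) Pro  ┃            
  ┃├┃  Name:       [123 Main St      ]┃            
  ┃│┃  Address:    [Bob              ]┃            
  ┃├┃  Region:     [Asia            ▼]┃            
  ┃│┃  Phone:      [                 ]┃            
  ┃├┃  Role:       [Admin           ▼]┃            
  ┃│┃  Notes:      [123 Main St      ]┃            
  ┃└┃  Priority:   [Medium          ▼]┃            
  ┃ ┃                                 ┃            
  ┃ ┃                                 ┃            
  ┗━┃                                 ┃            
    ┃                                 ┃            
    ┃                                 ┃            


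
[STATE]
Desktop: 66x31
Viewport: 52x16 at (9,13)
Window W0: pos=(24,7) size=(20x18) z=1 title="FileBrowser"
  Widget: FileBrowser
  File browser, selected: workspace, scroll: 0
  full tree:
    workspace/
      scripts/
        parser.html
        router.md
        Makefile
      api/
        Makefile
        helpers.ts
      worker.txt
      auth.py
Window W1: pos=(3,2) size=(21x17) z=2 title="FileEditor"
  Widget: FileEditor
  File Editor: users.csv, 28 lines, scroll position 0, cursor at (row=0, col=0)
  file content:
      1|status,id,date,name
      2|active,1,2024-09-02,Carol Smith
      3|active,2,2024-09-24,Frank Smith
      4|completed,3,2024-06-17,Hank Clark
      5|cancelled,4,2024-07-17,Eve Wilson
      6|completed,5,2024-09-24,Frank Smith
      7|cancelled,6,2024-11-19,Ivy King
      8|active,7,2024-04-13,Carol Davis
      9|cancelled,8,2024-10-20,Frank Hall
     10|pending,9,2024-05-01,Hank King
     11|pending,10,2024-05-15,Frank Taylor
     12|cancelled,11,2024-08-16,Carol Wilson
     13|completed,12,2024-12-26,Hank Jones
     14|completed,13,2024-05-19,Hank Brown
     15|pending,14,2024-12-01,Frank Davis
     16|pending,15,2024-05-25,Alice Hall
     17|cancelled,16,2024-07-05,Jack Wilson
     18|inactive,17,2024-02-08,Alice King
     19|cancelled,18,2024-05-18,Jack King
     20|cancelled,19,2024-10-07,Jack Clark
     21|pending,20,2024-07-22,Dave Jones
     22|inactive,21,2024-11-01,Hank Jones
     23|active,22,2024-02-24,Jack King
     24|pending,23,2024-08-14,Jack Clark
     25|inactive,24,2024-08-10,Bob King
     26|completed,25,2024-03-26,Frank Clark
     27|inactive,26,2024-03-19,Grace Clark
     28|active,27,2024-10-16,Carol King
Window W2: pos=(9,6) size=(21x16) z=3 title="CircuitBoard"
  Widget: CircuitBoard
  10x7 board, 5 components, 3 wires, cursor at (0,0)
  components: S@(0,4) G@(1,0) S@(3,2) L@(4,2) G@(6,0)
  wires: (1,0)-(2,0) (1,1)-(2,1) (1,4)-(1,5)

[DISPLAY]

┃    │   │          ┃orker.txt    ┃                 
┃2   ·   ·          ┃uth.py       ┃                 
┃                   ┃             ┃                 
┃3           S      ┃             ┃                 
┃                   ┃             ┃                 
┃4           L      ┃             ┃                 
┃                   ┃             ┃                 
┃5                  ┃             ┃                 
┗━━━━━━━━━━━━━━━━━━━┛             ┃                 
               ┃                  ┃                 
               ┃                  ┃                 
               ┗━━━━━━━━━━━━━━━━━━┛                 
                                                    
                                                    
                                                    
                                                    


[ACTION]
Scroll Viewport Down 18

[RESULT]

┃                   ┃             ┃                 
┃3           S      ┃             ┃                 
┃                   ┃             ┃                 
┃4           L      ┃             ┃                 
┃                   ┃             ┃                 
┃5                  ┃             ┃                 
┗━━━━━━━━━━━━━━━━━━━┛             ┃                 
               ┃                  ┃                 
               ┃                  ┃                 
               ┗━━━━━━━━━━━━━━━━━━┛                 
                                                    
                                                    
                                                    
                                                    
                                                    
                                                    


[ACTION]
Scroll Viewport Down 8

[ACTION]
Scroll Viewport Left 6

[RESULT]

┃pendi┃                   ┃             ┃           
┃cance┃3           S      ┃             ┃           
┃compl┃                   ┃             ┃           
┗━━━━━┃4           L      ┃             ┃           
      ┃                   ┃             ┃           
      ┃5                  ┃             ┃           
      ┗━━━━━━━━━━━━━━━━━━━┛             ┃           
                     ┃                  ┃           
                     ┃                  ┃           
                     ┗━━━━━━━━━━━━━━━━━━┛           
                                                    
                                                    
                                                    
                                                    
                                                    
                                                    


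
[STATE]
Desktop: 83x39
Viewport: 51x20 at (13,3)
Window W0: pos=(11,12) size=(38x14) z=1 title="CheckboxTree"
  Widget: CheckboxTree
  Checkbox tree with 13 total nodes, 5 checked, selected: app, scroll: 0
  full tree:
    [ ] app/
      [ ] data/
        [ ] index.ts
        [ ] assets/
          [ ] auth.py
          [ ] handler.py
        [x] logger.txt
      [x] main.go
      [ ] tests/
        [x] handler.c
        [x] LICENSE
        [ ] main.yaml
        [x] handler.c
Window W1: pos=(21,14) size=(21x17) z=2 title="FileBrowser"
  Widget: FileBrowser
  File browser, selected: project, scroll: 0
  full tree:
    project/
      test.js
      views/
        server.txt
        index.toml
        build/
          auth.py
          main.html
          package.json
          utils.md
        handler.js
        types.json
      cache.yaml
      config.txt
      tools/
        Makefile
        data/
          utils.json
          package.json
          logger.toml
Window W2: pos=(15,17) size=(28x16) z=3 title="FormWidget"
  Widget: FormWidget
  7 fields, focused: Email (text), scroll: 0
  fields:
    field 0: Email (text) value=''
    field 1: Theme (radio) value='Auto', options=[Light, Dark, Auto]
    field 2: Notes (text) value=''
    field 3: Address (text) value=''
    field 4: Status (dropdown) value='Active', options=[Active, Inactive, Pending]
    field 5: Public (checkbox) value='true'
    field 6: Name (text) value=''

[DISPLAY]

                                                   
                                                   
                                                   
                                                   
                                                   
                                                   
                                                   
                                                   
                                                   
━━━━━━━━━━━━━━━━━━━━━━━━━━━━━━━━━━━┓               
CheckboxTree                       ┃               
────────┏━━━━━━━━━━━━━━━━━━━┓──────┨               
[-] app/┃ FileBrowser       ┃      ┃               
  [-] da┠───────────────────┨      ┃               
  ┏━━━━━━━━━━━━━━━━━━━━━━━━━━┓     ┃               
  ┃ FormWidget               ┃     ┃               
  ┠──────────────────────────┨     ┃               
  ┃> Email:      [          ]┃     ┃               
  ┃  Theme:      ( ) Light  (┃     ┃               
  ┃  Notes:      [          ]┃     ┃               


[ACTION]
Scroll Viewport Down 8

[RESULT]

                                                   
━━━━━━━━━━━━━━━━━━━━━━━━━━━━━━━━━━━┓               
CheckboxTree                       ┃               
────────┏━━━━━━━━━━━━━━━━━━━┓──────┨               
[-] app/┃ FileBrowser       ┃      ┃               
  [-] da┠───────────────────┨      ┃               
  ┏━━━━━━━━━━━━━━━━━━━━━━━━━━┓     ┃               
  ┃ FormWidget               ┃     ┃               
  ┠──────────────────────────┨     ┃               
  ┃> Email:      [          ]┃     ┃               
  ┃  Theme:      ( ) Light  (┃     ┃               
  ┃  Notes:      [          ]┃     ┃               
  ┃  Address:    [          ]┃     ┃               
  ┃  Status:     [Active   ▼]┃     ┃               
━━┃  Public:     [x]         ┃━━━━━┛               
  ┃  Name:       [          ]┃                     
  ┃                          ┃                     
  ┃                          ┃                     
  ┃                          ┃                     
  ┃                          ┃                     


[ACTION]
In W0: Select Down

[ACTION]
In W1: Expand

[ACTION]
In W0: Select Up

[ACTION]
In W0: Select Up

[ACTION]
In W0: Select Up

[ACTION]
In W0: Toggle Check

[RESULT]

                                                   
━━━━━━━━━━━━━━━━━━━━━━━━━━━━━━━━━━━┓               
CheckboxTree                       ┃               
────────┏━━━━━━━━━━━━━━━━━━━┓──────┨               
[x] app/┃ FileBrowser       ┃      ┃               
  [x] da┠───────────────────┨      ┃               
  ┏━━━━━━━━━━━━━━━━━━━━━━━━━━┓     ┃               
  ┃ FormWidget               ┃     ┃               
  ┠──────────────────────────┨     ┃               
  ┃> Email:      [          ]┃     ┃               
  ┃  Theme:      ( ) Light  (┃     ┃               
  ┃  Notes:      [          ]┃     ┃               
  ┃  Address:    [          ]┃     ┃               
  ┃  Status:     [Active   ▼]┃     ┃               
━━┃  Public:     [x]         ┃━━━━━┛               
  ┃  Name:       [          ]┃                     
  ┃                          ┃                     
  ┃                          ┃                     
  ┃                          ┃                     
  ┃                          ┃                     


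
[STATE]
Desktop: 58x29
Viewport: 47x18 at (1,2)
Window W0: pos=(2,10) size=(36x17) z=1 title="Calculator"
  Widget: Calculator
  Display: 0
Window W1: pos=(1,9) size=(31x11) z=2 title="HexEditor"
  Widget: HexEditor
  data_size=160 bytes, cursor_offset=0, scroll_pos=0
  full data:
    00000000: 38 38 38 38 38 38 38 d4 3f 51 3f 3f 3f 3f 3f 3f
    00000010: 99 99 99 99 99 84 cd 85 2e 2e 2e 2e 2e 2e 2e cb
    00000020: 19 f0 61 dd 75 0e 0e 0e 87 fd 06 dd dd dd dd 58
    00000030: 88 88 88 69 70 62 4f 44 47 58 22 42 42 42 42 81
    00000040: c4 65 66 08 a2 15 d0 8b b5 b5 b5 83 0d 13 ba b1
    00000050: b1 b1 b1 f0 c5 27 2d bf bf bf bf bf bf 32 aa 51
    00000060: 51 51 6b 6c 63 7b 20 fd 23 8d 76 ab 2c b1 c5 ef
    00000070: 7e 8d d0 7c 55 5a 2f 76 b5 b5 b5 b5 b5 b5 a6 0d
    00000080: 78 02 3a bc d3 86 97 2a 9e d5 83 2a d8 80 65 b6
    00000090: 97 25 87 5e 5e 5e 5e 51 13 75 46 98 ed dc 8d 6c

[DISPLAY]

                                               
                                               
                                               
                                               
                                               
                                               
                                               
┏━━━━━━━━━━━━━━━━━━━━━━━━━━━━━┓                
┃ HexEditor                   ┃━━━━━┓          
┠─────────────────────────────┨     ┃          
┃00000000  38 38 38 38 38 38 3┃─────┨          
┃00000010  99 99 99 99 99 84 c┃    0┃          
┃00000020  19 f0 61 dd 75 0e 0┃     ┃          
┃00000030  88 88 88 69 70 62 4┃     ┃          
┃00000040  c4 65 66 08 a2 15 d┃     ┃          
┃00000050  b1 b1 b1 f0 c5 27 2┃     ┃          
┃00000060  51 51 6b 6c 63 7b 2┃     ┃          
┗━━━━━━━━━━━━━━━━━━━━━━━━━━━━━┛     ┃          


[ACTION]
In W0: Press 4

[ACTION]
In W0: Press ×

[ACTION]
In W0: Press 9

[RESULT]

                                               
                                               
                                               
                                               
                                               
                                               
                                               
┏━━━━━━━━━━━━━━━━━━━━━━━━━━━━━┓                
┃ HexEditor                   ┃━━━━━┓          
┠─────────────────────────────┨     ┃          
┃00000000  38 38 38 38 38 38 3┃─────┨          
┃00000010  99 99 99 99 99 84 c┃    9┃          
┃00000020  19 f0 61 dd 75 0e 0┃     ┃          
┃00000030  88 88 88 69 70 62 4┃     ┃          
┃00000040  c4 65 66 08 a2 15 d┃     ┃          
┃00000050  b1 b1 b1 f0 c5 27 2┃     ┃          
┃00000060  51 51 6b 6c 63 7b 2┃     ┃          
┗━━━━━━━━━━━━━━━━━━━━━━━━━━━━━┛     ┃          


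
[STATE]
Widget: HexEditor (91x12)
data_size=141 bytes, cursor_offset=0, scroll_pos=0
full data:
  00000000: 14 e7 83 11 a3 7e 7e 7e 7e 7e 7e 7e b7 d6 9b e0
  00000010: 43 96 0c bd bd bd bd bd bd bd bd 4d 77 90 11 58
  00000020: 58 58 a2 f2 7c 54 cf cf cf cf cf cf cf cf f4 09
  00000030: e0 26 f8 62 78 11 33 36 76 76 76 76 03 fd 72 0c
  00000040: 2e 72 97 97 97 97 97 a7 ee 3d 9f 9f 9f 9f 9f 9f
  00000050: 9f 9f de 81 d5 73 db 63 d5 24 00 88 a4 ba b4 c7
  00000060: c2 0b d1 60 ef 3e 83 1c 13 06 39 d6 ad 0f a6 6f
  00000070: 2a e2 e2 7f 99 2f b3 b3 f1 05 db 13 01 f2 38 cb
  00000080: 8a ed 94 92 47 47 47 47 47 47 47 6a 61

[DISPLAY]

00000000  14 e7 83 11 a3 7e 7e 7e  7e 7e 7e 7e b7 d6 9b e0  |.....~~~~~~~....|             
00000010  43 96 0c bd bd bd bd bd  bd bd bd 4d 77 90 11 58  |C..........Mw..X|             
00000020  58 58 a2 f2 7c 54 cf cf  cf cf cf cf cf cf f4 09  |XX..|T..........|             
00000030  e0 26 f8 62 78 11 33 36  76 76 76 76 03 fd 72 0c  |.&.bx.36vvvv..r.|             
00000040  2e 72 97 97 97 97 97 a7  ee 3d 9f 9f 9f 9f 9f 9f  |.r.......=......|             
00000050  9f 9f de 81 d5 73 db 63  d5 24 00 88 a4 ba b4 c7  |.....s.c.$......|             
00000060  c2 0b d1 60 ef 3e 83 1c  13 06 39 d6 ad 0f a6 6f  |...`.>....9....o|             
00000070  2a e2 e2 7f 99 2f b3 b3  f1 05 db 13 01 f2 38 cb  |*..../........8.|             
00000080  8a ed 94 92 47 47 47 47  47 47 47 6a 61           |....GGGGGGGja   |             
                                                                                           
                                                                                           
                                                                                           


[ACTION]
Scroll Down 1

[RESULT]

00000010  43 96 0c bd bd bd bd bd  bd bd bd 4d 77 90 11 58  |C..........Mw..X|             
00000020  58 58 a2 f2 7c 54 cf cf  cf cf cf cf cf cf f4 09  |XX..|T..........|             
00000030  e0 26 f8 62 78 11 33 36  76 76 76 76 03 fd 72 0c  |.&.bx.36vvvv..r.|             
00000040  2e 72 97 97 97 97 97 a7  ee 3d 9f 9f 9f 9f 9f 9f  |.r.......=......|             
00000050  9f 9f de 81 d5 73 db 63  d5 24 00 88 a4 ba b4 c7  |.....s.c.$......|             
00000060  c2 0b d1 60 ef 3e 83 1c  13 06 39 d6 ad 0f a6 6f  |...`.>....9....o|             
00000070  2a e2 e2 7f 99 2f b3 b3  f1 05 db 13 01 f2 38 cb  |*..../........8.|             
00000080  8a ed 94 92 47 47 47 47  47 47 47 6a 61           |....GGGGGGGja   |             
                                                                                           
                                                                                           
                                                                                           
                                                                                           


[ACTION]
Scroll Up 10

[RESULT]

00000000  14 e7 83 11 a3 7e 7e 7e  7e 7e 7e 7e b7 d6 9b e0  |.....~~~~~~~....|             
00000010  43 96 0c bd bd bd bd bd  bd bd bd 4d 77 90 11 58  |C..........Mw..X|             
00000020  58 58 a2 f2 7c 54 cf cf  cf cf cf cf cf cf f4 09  |XX..|T..........|             
00000030  e0 26 f8 62 78 11 33 36  76 76 76 76 03 fd 72 0c  |.&.bx.36vvvv..r.|             
00000040  2e 72 97 97 97 97 97 a7  ee 3d 9f 9f 9f 9f 9f 9f  |.r.......=......|             
00000050  9f 9f de 81 d5 73 db 63  d5 24 00 88 a4 ba b4 c7  |.....s.c.$......|             
00000060  c2 0b d1 60 ef 3e 83 1c  13 06 39 d6 ad 0f a6 6f  |...`.>....9....o|             
00000070  2a e2 e2 7f 99 2f b3 b3  f1 05 db 13 01 f2 38 cb  |*..../........8.|             
00000080  8a ed 94 92 47 47 47 47  47 47 47 6a 61           |....GGGGGGGja   |             
                                                                                           
                                                                                           
                                                                                           


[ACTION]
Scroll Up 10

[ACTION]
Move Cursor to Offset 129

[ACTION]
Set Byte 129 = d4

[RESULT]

00000000  14 e7 83 11 a3 7e 7e 7e  7e 7e 7e 7e b7 d6 9b e0  |.....~~~~~~~....|             
00000010  43 96 0c bd bd bd bd bd  bd bd bd 4d 77 90 11 58  |C..........Mw..X|             
00000020  58 58 a2 f2 7c 54 cf cf  cf cf cf cf cf cf f4 09  |XX..|T..........|             
00000030  e0 26 f8 62 78 11 33 36  76 76 76 76 03 fd 72 0c  |.&.bx.36vvvv..r.|             
00000040  2e 72 97 97 97 97 97 a7  ee 3d 9f 9f 9f 9f 9f 9f  |.r.......=......|             
00000050  9f 9f de 81 d5 73 db 63  d5 24 00 88 a4 ba b4 c7  |.....s.c.$......|             
00000060  c2 0b d1 60 ef 3e 83 1c  13 06 39 d6 ad 0f a6 6f  |...`.>....9....o|             
00000070  2a e2 e2 7f 99 2f b3 b3  f1 05 db 13 01 f2 38 cb  |*..../........8.|             
00000080  8a D4 94 92 47 47 47 47  47 47 47 6a 61           |....GGGGGGGja   |             
                                                                                           
                                                                                           
                                                                                           


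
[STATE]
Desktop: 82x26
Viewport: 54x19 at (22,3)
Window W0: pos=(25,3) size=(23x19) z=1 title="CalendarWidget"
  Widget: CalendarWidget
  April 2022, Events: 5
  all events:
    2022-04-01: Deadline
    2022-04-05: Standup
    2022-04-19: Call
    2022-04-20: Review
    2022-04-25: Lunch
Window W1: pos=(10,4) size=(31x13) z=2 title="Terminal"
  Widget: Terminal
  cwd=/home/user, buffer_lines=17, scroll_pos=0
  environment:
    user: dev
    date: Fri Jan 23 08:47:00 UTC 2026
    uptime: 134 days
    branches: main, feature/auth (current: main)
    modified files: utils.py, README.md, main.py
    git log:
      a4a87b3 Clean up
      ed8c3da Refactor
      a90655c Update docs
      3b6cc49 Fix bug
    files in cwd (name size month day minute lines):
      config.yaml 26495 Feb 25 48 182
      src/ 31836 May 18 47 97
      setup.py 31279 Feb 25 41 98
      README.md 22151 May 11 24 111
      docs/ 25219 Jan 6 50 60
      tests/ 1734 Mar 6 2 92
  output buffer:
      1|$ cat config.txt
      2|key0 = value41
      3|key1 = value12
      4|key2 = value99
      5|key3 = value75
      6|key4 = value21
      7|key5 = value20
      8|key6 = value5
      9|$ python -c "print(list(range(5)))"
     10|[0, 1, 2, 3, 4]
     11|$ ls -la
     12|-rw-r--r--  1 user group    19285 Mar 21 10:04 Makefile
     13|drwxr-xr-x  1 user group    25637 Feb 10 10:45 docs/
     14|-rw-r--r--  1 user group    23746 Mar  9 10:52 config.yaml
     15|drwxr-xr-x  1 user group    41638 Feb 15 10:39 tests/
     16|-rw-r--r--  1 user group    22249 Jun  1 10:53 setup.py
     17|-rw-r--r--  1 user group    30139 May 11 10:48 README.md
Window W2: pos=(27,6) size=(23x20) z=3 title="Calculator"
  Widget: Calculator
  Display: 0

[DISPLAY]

   ┏━━━━━━━━━━━━━━━━━━━━━┓                            
━━━━━━━━━━━━━━━━━━┓      ┃                            
                  ┃──────┨                            
─────┏━━━━━━━━━━━━━━━━━━━━━┓                          
g.txt┃ Calculator          ┃                          
e41  ┠─────────────────────┨                          
e12  ┃                    0┃                          
e99  ┃┌───┬───┬───┬───┐    ┃                          
e75  ┃│ 7 │ 8 │ 9 │ ÷ │    ┃                          
e21  ┃├───┼───┼───┼───┤    ┃                          
e20  ┃│ 4 │ 5 │ 6 │ × │    ┃                          
e5   ┃├───┼───┼───┼───┤    ┃                          
 "pri┃│ 1 │ 2 │ 3 │ - │    ┃                          
━━━━━┃├───┼───┼───┼───┤    ┃                          
   ┃ ┃│ 0 │ . │ = │ + │    ┃                          
   ┃ ┃├───┼───┼───┼───┤    ┃                          
   ┃ ┃│ C │ MC│ MR│ M+│    ┃                          
   ┃ ┃└───┴───┴───┴───┘    ┃                          
   ┗━┃                     ┃                          


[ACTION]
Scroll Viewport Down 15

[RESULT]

g.txt┃ Calculator          ┃                          
e41  ┠─────────────────────┨                          
e12  ┃                    0┃                          
e99  ┃┌───┬───┬───┬───┐    ┃                          
e75  ┃│ 7 │ 8 │ 9 │ ÷ │    ┃                          
e21  ┃├───┼───┼───┼───┤    ┃                          
e20  ┃│ 4 │ 5 │ 6 │ × │    ┃                          
e5   ┃├───┼───┼───┼───┤    ┃                          
 "pri┃│ 1 │ 2 │ 3 │ - │    ┃                          
━━━━━┃├───┼───┼───┼───┤    ┃                          
   ┃ ┃│ 0 │ . │ = │ + │    ┃                          
   ┃ ┃├───┼───┼───┼───┤    ┃                          
   ┃ ┃│ C │ MC│ MR│ M+│    ┃                          
   ┃ ┃└───┴───┴───┴───┘    ┃                          
   ┗━┃                     ┃                          
     ┃                     ┃                          
     ┃                     ┃                          
     ┃                     ┃                          
     ┗━━━━━━━━━━━━━━━━━━━━━┛                          


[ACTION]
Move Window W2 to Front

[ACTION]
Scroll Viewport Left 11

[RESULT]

$ cat config.txt┃ Calculator          ┃               
key0 = value41  ┠─────────────────────┨               
key1 = value12  ┃                    0┃               
key2 = value99  ┃┌───┬───┬───┬───┐    ┃               
key3 = value75  ┃│ 7 │ 8 │ 9 │ ÷ │    ┃               
key4 = value21  ┃├───┼───┼───┼───┤    ┃               
key5 = value20  ┃│ 4 │ 5 │ 6 │ × │    ┃               
key6 = value5   ┃├───┼───┼───┼───┤    ┃               
$ python -c "pri┃│ 1 │ 2 │ 3 │ - │    ┃               
━━━━━━━━━━━━━━━━┃├───┼───┼───┼───┤    ┃               
              ┃ ┃│ 0 │ . │ = │ + │    ┃               
              ┃ ┃├───┼───┼───┼───┤    ┃               
              ┃ ┃│ C │ MC│ MR│ M+│    ┃               
              ┃ ┃└───┴───┴───┴───┘    ┃               
              ┗━┃                     ┃               
                ┃                     ┃               
                ┃                     ┃               
                ┃                     ┃               
                ┗━━━━━━━━━━━━━━━━━━━━━┛               
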